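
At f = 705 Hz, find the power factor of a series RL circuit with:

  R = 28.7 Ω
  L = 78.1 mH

Step 1 — Angular frequency: ω = 2π·f = 2π·705 = 4430 rad/s.
Step 2 — Component impedances:
  R: Z = R = 28.7 Ω
  L: Z = jωL = j·4430·0.0781 = 0 + j346 Ω
Step 3 — Series combination: Z_total = R + L = 28.7 + j346 Ω = 347.1∠85.3° Ω.
Step 4 — Power factor: PF = cos(φ) = Re(Z)/|Z| = 28.7/347.144 = 0.08267.
Step 5 — Type: Im(Z) = 346 ⇒ lagging (phase φ = 85.3°).

PF = 0.08267 (lagging, φ = 85.3°)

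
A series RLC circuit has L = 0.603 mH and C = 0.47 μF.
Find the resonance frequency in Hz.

Step 1 — Resonance condition Im(Z)=0 gives ω₀ = 1/√(LC).
Step 2 — ω₀ = 1/√(0.000603·4.7e-07) = 5.94e+04 rad/s.
Step 3 — f₀ = ω₀/(2π) = 9454 Hz.

f₀ = 9454 Hz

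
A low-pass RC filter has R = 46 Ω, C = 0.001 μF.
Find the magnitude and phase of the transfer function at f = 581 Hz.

Step 1 — Angular frequency: ω = 2π·581 = 3651 rad/s.
Step 2 — Transfer function: H(jω) = 1/(1 + jωRC).
Step 3 — Denominator: 1 + jωRC = 1 + j·3651·46·1e-09 = 1 + j0.0001679.
Step 4 — H = 1 - j0.0001679.
Step 5 — Magnitude: |H| = 1 (-0.0 dB); phase: φ = -0.0°.

|H| = 1 (-0.0 dB), φ = -0.0°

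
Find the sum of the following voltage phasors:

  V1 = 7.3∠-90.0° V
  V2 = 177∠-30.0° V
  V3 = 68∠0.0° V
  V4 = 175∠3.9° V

Step 1 — Convert each phasor to rectangular form:
  V1 = 7.3·(cos(-90.0°) + j·sin(-90.0°)) = 0 - j7.3 V
  V2 = 177·(cos(-30.0°) + j·sin(-30.0°)) = 153.3 - j88.5 V
  V3 = 68·(cos(0.0°) + j·sin(0.0°)) = 68 V
  V4 = 175·(cos(3.9°) + j·sin(3.9°)) = 174.6 + j11.9 V
Step 2 — Sum components: V_total = 395.9 - j83.9 V.
Step 3 — Convert to polar: |V_total| = 404.7 V, ∠V_total = -12.0°.

V_total = 404.7∠-12.0° V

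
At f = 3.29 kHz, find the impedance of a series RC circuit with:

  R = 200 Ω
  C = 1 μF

Step 1 — Angular frequency: ω = 2π·f = 2π·3290 = 2.067e+04 rad/s.
Step 2 — Component impedances:
  R: Z = R = 200 Ω
  C: Z = 1/(jωC) = -j/(ω·C) = 0 - j48.38 Ω
Step 3 — Series combination: Z_total = R + C = 200 - j48.38 Ω = 205.8∠-13.6° Ω.

Z = 200 - j48.38 Ω = 205.8∠-13.6° Ω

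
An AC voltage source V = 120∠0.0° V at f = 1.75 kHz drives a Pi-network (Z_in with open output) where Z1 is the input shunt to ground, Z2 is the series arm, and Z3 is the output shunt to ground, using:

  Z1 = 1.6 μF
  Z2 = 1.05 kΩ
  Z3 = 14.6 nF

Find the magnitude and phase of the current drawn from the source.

Step 1 — Angular frequency: ω = 2π·f = 2π·1750 = 1.1e+04 rad/s.
Step 2 — Component impedances:
  Z1: Z = 1/(jωC) = -j/(ω·C) = 0 - j56.84 Ω
  Z2: Z = R = 1050 Ω
  Z3: Z = 1/(jωC) = -j/(ω·C) = 0 - j6229 Ω
Step 3 — With open output, the series arm Z2 and the output shunt Z3 appear in series to ground: Z2 + Z3 = 1050 - j6229 Ω.
Step 4 — Parallel with input shunt Z1: Z_in = Z1 || (Z2 + Z3) = 0.08352 - j56.34 Ω = 56.34∠-89.9° Ω.
Step 5 — Source phasor: V = 120∠0.0° V = 120 V.
Step 6 — Ohm's law: I = V / Z_total = (120) / (0.08352 - j56.34) = 0.003158 + j2.13 A.
Step 7 — Convert to polar: |I| = 2.13 A, ∠I = 89.9°.

I = 2.13∠89.9° A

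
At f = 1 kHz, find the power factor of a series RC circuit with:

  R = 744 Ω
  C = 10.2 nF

Step 1 — Angular frequency: ω = 2π·f = 2π·1000 = 6283 rad/s.
Step 2 — Component impedances:
  R: Z = R = 744 Ω
  C: Z = 1/(jωC) = -j/(ω·C) = 0 - j1.56e+04 Ω
Step 3 — Series combination: Z_total = R + C = 744 - j1.56e+04 Ω = 1.562e+04∠-87.3° Ω.
Step 4 — Power factor: PF = cos(φ) = Re(Z)/|Z| = 744/1.562e+04 = 0.04763.
Step 5 — Type: Im(Z) = -1.56e+04 ⇒ leading (phase φ = -87.3°).

PF = 0.04763 (leading, φ = -87.3°)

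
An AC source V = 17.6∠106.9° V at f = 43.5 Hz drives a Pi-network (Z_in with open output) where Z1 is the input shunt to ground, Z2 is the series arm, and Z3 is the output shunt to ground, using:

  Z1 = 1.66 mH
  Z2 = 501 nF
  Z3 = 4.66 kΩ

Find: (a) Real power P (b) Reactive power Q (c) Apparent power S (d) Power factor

Step 1 — Angular frequency: ω = 2π·f = 2π·43.5 = 273.3 rad/s.
Step 2 — Component impedances:
  Z1: Z = jωL = j·273.3·0.00166 = 0 + j0.4537 Ω
  Z2: Z = 1/(jωC) = -j/(ω·C) = 0 - j7303 Ω
  Z3: Z = R = 4660 Ω
Step 3 — With open output, the series arm Z2 and the output shunt Z3 appear in series to ground: Z2 + Z3 = 4660 - j7303 Ω.
Step 4 — Parallel with input shunt Z1: Z_in = Z1 || (Z2 + Z3) = 1.278e-05 + j0.4537 Ω = 0.4537∠90.0° Ω.
Step 5 — Source phasor: V = 17.6∠106.9° V = -5.116 + j16.84 V.
Step 6 — Current: I = V / Z = 37.11 + j11.28 A = 38.79∠16.9° A.
Step 7 — Complex power: S = V·I* = 0.01923 + j682.7 VA.
Step 8 — Real power: P = Re(S) = 0.01923 W.
Step 9 — Reactive power: Q = Im(S) = 682.7 VAR.
Step 10 — Apparent power: |S| = 682.7 VA.
Step 11 — Power factor: PF = P/|S| = 2.817e-05 (lagging).

(a) P = 0.01923 W  (b) Q = 682.7 VAR  (c) S = 682.7 VA  (d) PF = 2.817e-05 (lagging)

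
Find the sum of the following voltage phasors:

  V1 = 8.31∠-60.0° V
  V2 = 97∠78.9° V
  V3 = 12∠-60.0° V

Step 1 — Convert each phasor to rectangular form:
  V1 = 8.31·(cos(-60.0°) + j·sin(-60.0°)) = 4.155 - j7.197 V
  V2 = 97·(cos(78.9°) + j·sin(78.9°)) = 18.67 + j95.19 V
  V3 = 12·(cos(-60.0°) + j·sin(-60.0°)) = 6 - j10.39 V
Step 2 — Sum components: V_total = 28.83 + j77.6 V.
Step 3 — Convert to polar: |V_total| = 82.78 V, ∠V_total = 69.6°.

V_total = 82.78∠69.6° V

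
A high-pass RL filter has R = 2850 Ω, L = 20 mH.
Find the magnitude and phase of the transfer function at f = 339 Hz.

Step 1 — Angular frequency: ω = 2π·339 = 2130 rad/s.
Step 2 — Transfer function: H(jω) = jωL/(R + jωL).
Step 3 — Numerator jωL = j·42.6; denominator R + jωL = 2850 + j42.6.
Step 4 — H = 0.0002234 + j0.01494.
Step 5 — Magnitude: |H| = 0.01495 (-36.5 dB); phase: φ = 89.1°.

|H| = 0.01495 (-36.5 dB), φ = 89.1°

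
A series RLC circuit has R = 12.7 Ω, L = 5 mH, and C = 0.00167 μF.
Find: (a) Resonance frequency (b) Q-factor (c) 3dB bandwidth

Step 1 — Resonance: ω₀ = 1/√(LC) = 1/√(0.005·1.67e-09) = 3.461e+05 rad/s.
Step 2 — f₀ = ω₀/(2π) = 5.508e+04 Hz.
Step 3 — Series Q: Q = ω₀L/R = 3.461e+05·0.005/12.7 = 136.2.
Step 4 — Bandwidth: Δω = ω₀/Q = 2540 rad/s; BW = Δω/(2π) = 404.3 Hz.

(a) f₀ = 5.508e+04 Hz  (b) Q = 136.2  (c) BW = 404.3 Hz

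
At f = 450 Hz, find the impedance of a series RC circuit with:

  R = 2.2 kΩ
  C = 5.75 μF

Step 1 — Angular frequency: ω = 2π·f = 2π·450 = 2827 rad/s.
Step 2 — Component impedances:
  R: Z = R = 2200 Ω
  C: Z = 1/(jωC) = -j/(ω·C) = 0 - j61.51 Ω
Step 3 — Series combination: Z_total = R + C = 2200 - j61.51 Ω = 2201∠-1.6° Ω.

Z = 2200 - j61.51 Ω = 2201∠-1.6° Ω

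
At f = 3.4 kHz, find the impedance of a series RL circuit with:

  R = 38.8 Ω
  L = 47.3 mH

Step 1 — Angular frequency: ω = 2π·f = 2π·3400 = 2.136e+04 rad/s.
Step 2 — Component impedances:
  R: Z = R = 38.8 Ω
  L: Z = jωL = j·2.136e+04·0.0473 = 0 + j1010 Ω
Step 3 — Series combination: Z_total = R + L = 38.8 + j1010 Ω = 1011∠87.8° Ω.

Z = 38.8 + j1010 Ω = 1011∠87.8° Ω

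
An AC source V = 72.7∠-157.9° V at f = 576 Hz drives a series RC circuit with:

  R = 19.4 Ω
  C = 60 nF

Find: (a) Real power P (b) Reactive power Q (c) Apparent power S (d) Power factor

Step 1 — Angular frequency: ω = 2π·f = 2π·576 = 3619 rad/s.
Step 2 — Component impedances:
  R: Z = R = 19.4 Ω
  C: Z = 1/(jωC) = -j/(ω·C) = 0 - j4605 Ω
Step 3 — Series combination: Z_total = R + C = 19.4 - j4605 Ω = 4605∠-89.8° Ω.
Step 4 — Source phasor: V = 72.7∠-157.9° V = -67.36 - j27.35 V.
Step 5 — Current: I = V / Z = 0.005878 - j0.01465 A = 0.01579∠-68.1° A.
Step 6 — Complex power: S = V·I* = 0.004835 - j1.148 VA.
Step 7 — Real power: P = Re(S) = 0.004835 W.
Step 8 — Reactive power: Q = Im(S) = -1.148 VAR.
Step 9 — Apparent power: |S| = 1.148 VA.
Step 10 — Power factor: PF = P/|S| = 0.004213 (leading).

(a) P = 0.004835 W  (b) Q = -1.148 VAR  (c) S = 1.148 VA  (d) PF = 0.004213 (leading)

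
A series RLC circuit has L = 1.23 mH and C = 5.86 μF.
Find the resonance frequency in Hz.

Step 1 — Resonance condition Im(Z)=0 gives ω₀ = 1/√(LC).
Step 2 — ω₀ = 1/√(0.00123·5.86e-06) = 1.178e+04 rad/s.
Step 3 — f₀ = ω₀/(2π) = 1875 Hz.

f₀ = 1875 Hz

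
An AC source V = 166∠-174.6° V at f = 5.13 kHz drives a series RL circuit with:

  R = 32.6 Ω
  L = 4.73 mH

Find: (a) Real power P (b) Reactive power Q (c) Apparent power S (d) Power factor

Step 1 — Angular frequency: ω = 2π·f = 2π·5130 = 3.223e+04 rad/s.
Step 2 — Component impedances:
  R: Z = R = 32.6 Ω
  L: Z = jωL = j·3.223e+04·0.00473 = 0 + j152.5 Ω
Step 3 — Series combination: Z_total = R + L = 32.6 + j152.5 Ω = 155.9∠77.9° Ω.
Step 4 — Source phasor: V = 166∠-174.6° V = -165.3 - j15.62 V.
Step 5 — Current: I = V / Z = -0.3196 + j1.016 A = 1.065∠107.5° A.
Step 6 — Complex power: S = V·I* = 36.96 + j172.8 VA.
Step 7 — Real power: P = Re(S) = 36.96 W.
Step 8 — Reactive power: Q = Im(S) = 172.8 VAR.
Step 9 — Apparent power: |S| = 176.7 VA.
Step 10 — Power factor: PF = P/|S| = 0.2091 (lagging).

(a) P = 36.96 W  (b) Q = 172.8 VAR  (c) S = 176.7 VA  (d) PF = 0.2091 (lagging)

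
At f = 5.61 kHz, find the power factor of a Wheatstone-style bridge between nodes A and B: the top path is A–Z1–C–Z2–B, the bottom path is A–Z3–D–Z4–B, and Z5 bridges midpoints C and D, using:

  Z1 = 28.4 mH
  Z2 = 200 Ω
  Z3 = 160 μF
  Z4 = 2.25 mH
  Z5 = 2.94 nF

Step 1 — Angular frequency: ω = 2π·f = 2π·5610 = 3.525e+04 rad/s.
Step 2 — Component impedances:
  Z1: Z = jωL = j·3.525e+04·0.0284 = 0 + j1001 Ω
  Z2: Z = R = 200 Ω
  Z3: Z = 1/(jωC) = -j/(ω·C) = 0 - j0.1773 Ω
  Z4: Z = jωL = j·3.525e+04·0.00225 = 0 + j79.31 Ω
  Z5: Z = 1/(jωC) = -j/(ω·C) = 0 - j9650 Ω
Step 3 — Bridge requires nodal analysis (the Z5 bridge couples midpoints C and D, so the two paths cannot be reduced to a simple series/parallel combination). Setting node B to ground and injecting 1 A at node A, the 3-node admittance system at A, C, D solves to V_A = Z_AB = 0.8512 + j74.04 Ω = 74.05∠89.3° Ω.
Step 4 — Power factor: PF = cos(φ) = Re(Z)/|Z| = 0.85125/74.047 = 0.0115.
Step 5 — Type: Im(Z) = 74.04 ⇒ lagging (phase φ = 89.3°).

PF = 0.0115 (lagging, φ = 89.3°)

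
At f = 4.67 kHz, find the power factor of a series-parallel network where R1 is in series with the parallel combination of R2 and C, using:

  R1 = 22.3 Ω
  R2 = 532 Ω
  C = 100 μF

Step 1 — Angular frequency: ω = 2π·f = 2π·4670 = 2.934e+04 rad/s.
Step 2 — Component impedances:
  R1: Z = R = 22.3 Ω
  R2: Z = R = 532 Ω
  C: Z = 1/(jωC) = -j/(ω·C) = 0 - j0.3408 Ω
Step 3 — Parallel branch: R2 || C = 1/(1/R2 + 1/C) = 0.0002183 - j0.3408 Ω.
Step 4 — Series with R1: Z_total = R1 + (R2 || C) = 22.3 - j0.3408 Ω = 22.3∠-0.9° Ω.
Step 5 — Power factor: PF = cos(φ) = Re(Z)/|Z| = 22.3/22.303 = 0.9999.
Step 6 — Type: Im(Z) = -0.3408 ⇒ leading (phase φ = -0.9°).

PF = 0.9999 (leading, φ = -0.9°)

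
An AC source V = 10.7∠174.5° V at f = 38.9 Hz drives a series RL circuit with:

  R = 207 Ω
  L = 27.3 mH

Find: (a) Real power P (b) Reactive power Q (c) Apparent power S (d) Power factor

Step 1 — Angular frequency: ω = 2π·f = 2π·38.9 = 244.4 rad/s.
Step 2 — Component impedances:
  R: Z = R = 207 Ω
  L: Z = jωL = j·244.4·0.0273 = 0 + j6.673 Ω
Step 3 — Series combination: Z_total = R + L = 207 + j6.673 Ω = 207.1∠1.8° Ω.
Step 4 — Source phasor: V = 10.7∠174.5° V = -10.65 + j1.026 V.
Step 5 — Current: I = V / Z = -0.05124 + j0.006606 A = 0.05166∠172.7° A.
Step 6 — Complex power: S = V·I* = 0.5525 + j0.01781 VA.
Step 7 — Real power: P = Re(S) = 0.5525 W.
Step 8 — Reactive power: Q = Im(S) = 0.01781 VAR.
Step 9 — Apparent power: |S| = 0.5528 VA.
Step 10 — Power factor: PF = P/|S| = 0.9995 (lagging).

(a) P = 0.5525 W  (b) Q = 0.01781 VAR  (c) S = 0.5528 VA  (d) PF = 0.9995 (lagging)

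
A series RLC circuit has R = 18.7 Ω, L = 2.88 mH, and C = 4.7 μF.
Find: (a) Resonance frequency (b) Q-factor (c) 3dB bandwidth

Step 1 — Resonance: ω₀ = 1/√(LC) = 1/√(0.00288·4.7e-06) = 8595 rad/s.
Step 2 — f₀ = ω₀/(2π) = 1368 Hz.
Step 3 — Series Q: Q = ω₀L/R = 8595·0.00288/18.7 = 1.324.
Step 4 — Bandwidth: Δω = ω₀/Q = 6493 rad/s; BW = Δω/(2π) = 1033 Hz.

(a) f₀ = 1368 Hz  (b) Q = 1.324  (c) BW = 1033 Hz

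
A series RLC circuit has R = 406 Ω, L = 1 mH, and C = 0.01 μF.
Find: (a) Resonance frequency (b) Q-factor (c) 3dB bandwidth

Step 1 — Resonance condition Im(Z)=0 gives ω₀ = 1/√(LC).
Step 2 — ω₀ = 1/√(0.001·1e-08) = 3.162e+05 rad/s.
Step 3 — f₀ = ω₀/(2π) = 5.033e+04 Hz.
Step 4 — Series Q: Q = ω₀L/R = 3.162e+05·0.001/406 = 0.7789.
Step 5 — 3dB bandwidth: Δω = ω₀/Q = 4.06e+05 rad/s; BW = Δω/(2π) = 6.462e+04 Hz.

(a) f₀ = 5.033e+04 Hz  (b) Q = 0.7789  (c) BW = 6.462e+04 Hz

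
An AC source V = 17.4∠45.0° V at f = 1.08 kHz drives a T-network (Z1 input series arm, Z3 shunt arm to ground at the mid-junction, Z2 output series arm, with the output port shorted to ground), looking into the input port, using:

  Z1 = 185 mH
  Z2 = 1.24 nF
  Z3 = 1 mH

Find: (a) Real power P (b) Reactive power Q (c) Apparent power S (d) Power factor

Step 1 — Angular frequency: ω = 2π·f = 2π·1080 = 6786 rad/s.
Step 2 — Component impedances:
  Z1: Z = jωL = j·6786·0.185 = 0 + j1255 Ω
  Z2: Z = 1/(jωC) = -j/(ω·C) = 0 - j1.188e+05 Ω
  Z3: Z = jωL = j·6786·0.001 = 0 + j6.786 Ω
Step 3 — With the output port shorted to ground, the output series arm Z2 runs from the junction to ground; the shunt arm Z3 also runs from the junction to ground. They appear in parallel: Z3 || Z2 = 0 + j6.786 Ω.
Step 4 — Series with input arm Z1: Z_in = Z1 + (Z3 || Z2) = 0 + j1262 Ω = 1262∠90.0° Ω.
Step 5 — Source phasor: V = 17.4∠45.0° V = 12.3 + j12.3 V.
Step 6 — Current: I = V / Z = 0.009748 - j0.009748 A = 0.01379∠-45.0° A.
Step 7 — Complex power: S = V·I* = 0 + j0.2399 VA.
Step 8 — Real power: P = Re(S) = 0 W.
Step 9 — Reactive power: Q = Im(S) = 0.2399 VAR.
Step 10 — Apparent power: |S| = 0.2399 VA.
Step 11 — Power factor: PF = P/|S| = 0 (lagging).

(a) P = 0 W  (b) Q = 0.2399 VAR  (c) S = 0.2399 VA  (d) PF = 0 (lagging)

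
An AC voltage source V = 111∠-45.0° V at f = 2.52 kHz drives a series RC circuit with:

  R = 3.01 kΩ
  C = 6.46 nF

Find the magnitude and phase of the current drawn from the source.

Step 1 — Angular frequency: ω = 2π·f = 2π·2520 = 1.583e+04 rad/s.
Step 2 — Component impedances:
  R: Z = R = 3010 Ω
  C: Z = 1/(jωC) = -j/(ω·C) = 0 - j9777 Ω
Step 3 — Series combination: Z_total = R + C = 3010 - j9777 Ω = 1.023e+04∠-72.9° Ω.
Step 4 — Source phasor: V = 111∠-45.0° V = 78.49 - j78.49 V.
Step 5 — Ohm's law: I = V / Z_total = (78.49 - j78.49) / (3010 - j9777) = 0.009591 + j0.005075 A.
Step 6 — Convert to polar: |I| = 0.01085 A, ∠I = 27.9°.

I = 0.01085∠27.9° A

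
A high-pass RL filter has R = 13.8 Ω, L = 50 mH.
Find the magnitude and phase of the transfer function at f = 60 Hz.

Step 1 — Angular frequency: ω = 2π·60 = 377 rad/s.
Step 2 — Transfer function: H(jω) = jωL/(R + jωL).
Step 3 — Numerator jωL = j·18.85; denominator R + jωL = 13.8 + j18.85.
Step 4 — H = 0.651 + j0.4766.
Step 5 — Magnitude: |H| = 0.8069 (-1.9 dB); phase: φ = 36.2°.

|H| = 0.8069 (-1.9 dB), φ = 36.2°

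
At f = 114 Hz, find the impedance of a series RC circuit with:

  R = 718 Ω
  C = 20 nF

Step 1 — Angular frequency: ω = 2π·f = 2π·114 = 716.3 rad/s.
Step 2 — Component impedances:
  R: Z = R = 718 Ω
  C: Z = 1/(jωC) = -j/(ω·C) = 0 - j6.98e+04 Ω
Step 3 — Series combination: Z_total = R + C = 718 - j6.98e+04 Ω = 6.981e+04∠-89.4° Ω.

Z = 718 - j6.98e+04 Ω = 6.981e+04∠-89.4° Ω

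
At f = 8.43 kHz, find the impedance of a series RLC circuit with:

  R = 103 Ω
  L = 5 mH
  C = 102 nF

Step 1 — Angular frequency: ω = 2π·f = 2π·8430 = 5.297e+04 rad/s.
Step 2 — Component impedances:
  R: Z = R = 103 Ω
  L: Z = jωL = j·5.297e+04·0.005 = 0 + j264.8 Ω
  C: Z = 1/(jωC) = -j/(ω·C) = 0 - j185.1 Ω
Step 3 — Series combination: Z_total = R + L + C = 103 + j79.74 Ω = 130.3∠37.7° Ω.

Z = 103 + j79.74 Ω = 130.3∠37.7° Ω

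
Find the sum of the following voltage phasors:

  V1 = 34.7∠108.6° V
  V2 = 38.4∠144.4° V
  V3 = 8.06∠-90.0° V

Step 1 — Convert each phasor to rectangular form:
  V1 = 34.7·(cos(108.6°) + j·sin(108.6°)) = -11.07 + j32.89 V
  V2 = 38.4·(cos(144.4°) + j·sin(144.4°)) = -31.22 + j22.35 V
  V3 = 8.06·(cos(-90.0°) + j·sin(-90.0°)) = 0 - j8.06 V
Step 2 — Sum components: V_total = -42.29 + j47.18 V.
Step 3 — Convert to polar: |V_total| = 63.36 V, ∠V_total = 131.9°.

V_total = 63.36∠131.9° V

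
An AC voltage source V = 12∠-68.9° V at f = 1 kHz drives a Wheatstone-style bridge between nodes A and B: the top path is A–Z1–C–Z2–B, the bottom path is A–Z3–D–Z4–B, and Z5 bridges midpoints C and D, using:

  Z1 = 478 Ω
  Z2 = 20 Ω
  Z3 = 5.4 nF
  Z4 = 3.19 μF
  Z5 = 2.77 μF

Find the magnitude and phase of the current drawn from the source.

Step 1 — Angular frequency: ω = 2π·f = 2π·1000 = 6283 rad/s.
Step 2 — Component impedances:
  Z1: Z = R = 478 Ω
  Z2: Z = R = 20 Ω
  Z3: Z = 1/(jωC) = -j/(ω·C) = 0 - j2.947e+04 Ω
  Z4: Z = 1/(jωC) = -j/(ω·C) = 0 - j49.89 Ω
  Z5: Z = 1/(jωC) = -j/(ω·C) = 0 - j57.46 Ω
Step 3 — Bridge requires nodal analysis (the Z5 bridge couples midpoints C and D, so the two paths cannot be reduced to a simple series/parallel combination). Setting node B to ground and injecting 1 A at node A, the 3-node admittance system at A, C, D solves to V_A = Z_AB = 497.1 - j11.68 Ω = 497.3∠-1.3° Ω.
Step 4 — Source phasor: V = 12∠-68.9° V = 4.32 - j11.2 V.
Step 5 — Ohm's law: I = V / Z_total = (4.32 - j11.2) / (497.1 - j11.68) = 0.009214 - j0.0223 A.
Step 6 — Convert to polar: |I| = 0.02413 A, ∠I = -67.6°.

I = 0.02413∠-67.6° A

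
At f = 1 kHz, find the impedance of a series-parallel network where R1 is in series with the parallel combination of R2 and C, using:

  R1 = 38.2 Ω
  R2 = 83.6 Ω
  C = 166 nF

Step 1 — Angular frequency: ω = 2π·f = 2π·1000 = 6283 rad/s.
Step 2 — Component impedances:
  R1: Z = R = 38.2 Ω
  R2: Z = R = 83.6 Ω
  C: Z = 1/(jωC) = -j/(ω·C) = 0 - j958.8 Ω
Step 3 — Parallel branch: R2 || C = 1/(1/R2 + 1/C) = 82.97 - j7.235 Ω.
Step 4 — Series with R1: Z_total = R1 + (R2 || C) = 121.2 - j7.235 Ω = 121.4∠-3.4° Ω.

Z = 121.2 - j7.235 Ω = 121.4∠-3.4° Ω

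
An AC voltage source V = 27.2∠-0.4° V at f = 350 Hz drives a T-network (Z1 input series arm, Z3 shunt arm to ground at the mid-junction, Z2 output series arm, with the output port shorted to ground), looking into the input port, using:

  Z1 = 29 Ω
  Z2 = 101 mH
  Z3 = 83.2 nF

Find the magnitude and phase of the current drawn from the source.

Step 1 — Angular frequency: ω = 2π·f = 2π·350 = 2199 rad/s.
Step 2 — Component impedances:
  Z1: Z = R = 29 Ω
  Z2: Z = jωL = j·2199·0.101 = 0 + j222.1 Ω
  Z3: Z = 1/(jωC) = -j/(ω·C) = 0 - j5465 Ω
Step 3 — With the output port shorted to ground, the output series arm Z2 runs from the junction to ground; the shunt arm Z3 also runs from the junction to ground. They appear in parallel: Z3 || Z2 = 0 + j231.5 Ω.
Step 4 — Series with input arm Z1: Z_in = Z1 + (Z3 || Z2) = 29 + j231.5 Ω = 233.3∠82.9° Ω.
Step 5 — Source phasor: V = 27.2∠-0.4° V = 27.2 - j0.1899 V.
Step 6 — Ohm's law: I = V / Z_total = (27.2 - j0.1899) / (29 + j231.5) = 0.01368 - j0.1158 A.
Step 7 — Convert to polar: |I| = 0.1166 A, ∠I = -83.3°.

I = 0.1166∠-83.3° A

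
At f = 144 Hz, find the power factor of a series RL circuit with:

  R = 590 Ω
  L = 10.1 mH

Step 1 — Angular frequency: ω = 2π·f = 2π·144 = 904.8 rad/s.
Step 2 — Component impedances:
  R: Z = R = 590 Ω
  L: Z = jωL = j·904.8·0.0101 = 0 + j9.138 Ω
Step 3 — Series combination: Z_total = R + L = 590 + j9.138 Ω = 590.1∠0.9° Ω.
Step 4 — Power factor: PF = cos(φ) = Re(Z)/|Z| = 590/590.07 = 0.9999.
Step 5 — Type: Im(Z) = 9.138 ⇒ lagging (phase φ = 0.9°).

PF = 0.9999 (lagging, φ = 0.9°)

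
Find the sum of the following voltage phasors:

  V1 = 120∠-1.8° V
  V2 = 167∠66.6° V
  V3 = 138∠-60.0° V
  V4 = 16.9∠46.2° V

Step 1 — Convert each phasor to rectangular form:
  V1 = 120·(cos(-1.8°) + j·sin(-1.8°)) = 119.9 - j3.769 V
  V2 = 167·(cos(66.6°) + j·sin(66.6°)) = 66.32 + j153.3 V
  V3 = 138·(cos(-60.0°) + j·sin(-60.0°)) = 69 - j119.5 V
  V4 = 16.9·(cos(46.2°) + j·sin(46.2°)) = 11.7 + j12.2 V
Step 2 — Sum components: V_total = 267 + j42.18 V.
Step 3 — Convert to polar: |V_total| = 270.3 V, ∠V_total = 9.0°.

V_total = 270.3∠9.0° V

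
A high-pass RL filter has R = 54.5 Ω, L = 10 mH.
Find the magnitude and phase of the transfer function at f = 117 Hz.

Step 1 — Angular frequency: ω = 2π·117 = 735.1 rad/s.
Step 2 — Transfer function: H(jω) = jωL/(R + jωL).
Step 3 — Numerator jωL = j·7.351; denominator R + jωL = 54.5 + j7.351.
Step 4 — H = 0.01787 + j0.1325.
Step 5 — Magnitude: |H| = 0.1337 (-17.5 dB); phase: φ = 82.3°.

|H| = 0.1337 (-17.5 dB), φ = 82.3°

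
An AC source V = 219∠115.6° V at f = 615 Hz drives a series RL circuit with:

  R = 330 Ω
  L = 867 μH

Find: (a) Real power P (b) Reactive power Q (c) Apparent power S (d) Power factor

Step 1 — Angular frequency: ω = 2π·f = 2π·615 = 3864 rad/s.
Step 2 — Component impedances:
  R: Z = R = 330 Ω
  L: Z = jωL = j·3864·0.000867 = 0 + j3.35 Ω
Step 3 — Series combination: Z_total = R + L = 330 + j3.35 Ω = 330∠0.6° Ω.
Step 4 — Source phasor: V = 219∠115.6° V = -94.63 + j197.5 V.
Step 5 — Current: I = V / Z = -0.2806 + j0.6013 A = 0.6636∠115.0° A.
Step 6 — Complex power: S = V·I* = 145.3 + j1.475 VA.
Step 7 — Real power: P = Re(S) = 145.3 W.
Step 8 — Reactive power: Q = Im(S) = 1.475 VAR.
Step 9 — Apparent power: |S| = 145.3 VA.
Step 10 — Power factor: PF = P/|S| = 0.9999 (lagging).

(a) P = 145.3 W  (b) Q = 1.475 VAR  (c) S = 145.3 VA  (d) PF = 0.9999 (lagging)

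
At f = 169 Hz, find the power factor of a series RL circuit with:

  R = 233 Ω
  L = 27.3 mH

Step 1 — Angular frequency: ω = 2π·f = 2π·169 = 1062 rad/s.
Step 2 — Component impedances:
  R: Z = R = 233 Ω
  L: Z = jωL = j·1062·0.0273 = 0 + j28.99 Ω
Step 3 — Series combination: Z_total = R + L = 233 + j28.99 Ω = 234.8∠7.1° Ω.
Step 4 — Power factor: PF = cos(φ) = Re(Z)/|Z| = 233/234.8 = 0.9923.
Step 5 — Type: Im(Z) = 28.99 ⇒ lagging (phase φ = 7.1°).

PF = 0.9923 (lagging, φ = 7.1°)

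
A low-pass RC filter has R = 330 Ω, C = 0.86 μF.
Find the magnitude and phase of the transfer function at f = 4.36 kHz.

Step 1 — Angular frequency: ω = 2π·4360 = 2.739e+04 rad/s.
Step 2 — Transfer function: H(jω) = 1/(1 + jωRC).
Step 3 — Denominator: 1 + jωRC = 1 + j·2.739e+04·330·8.6e-07 = 1 + j7.775.
Step 4 — H = 0.01627 - j0.1265.
Step 5 — Magnitude: |H| = 0.1276 (-17.9 dB); phase: φ = -82.7°.

|H| = 0.1276 (-17.9 dB), φ = -82.7°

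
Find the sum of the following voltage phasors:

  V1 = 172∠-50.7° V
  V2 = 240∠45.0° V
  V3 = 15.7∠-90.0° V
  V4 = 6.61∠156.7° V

Step 1 — Convert each phasor to rectangular form:
  V1 = 172·(cos(-50.7°) + j·sin(-50.7°)) = 108.9 - j133.1 V
  V2 = 240·(cos(45.0°) + j·sin(45.0°)) = 169.7 + j169.7 V
  V3 = 15.7·(cos(-90.0°) + j·sin(-90.0°)) = 0 - j15.7 V
  V4 = 6.61·(cos(156.7°) + j·sin(156.7°)) = -6.071 + j2.615 V
Step 2 — Sum components: V_total = 272.6 + j23.52 V.
Step 3 — Convert to polar: |V_total| = 273.6 V, ∠V_total = 4.9°.

V_total = 273.6∠4.9° V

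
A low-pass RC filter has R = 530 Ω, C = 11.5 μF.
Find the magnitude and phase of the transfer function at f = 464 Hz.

Step 1 — Angular frequency: ω = 2π·464 = 2915 rad/s.
Step 2 — Transfer function: H(jω) = 1/(1 + jωRC).
Step 3 — Denominator: 1 + jωRC = 1 + j·2915·530·1.15e-05 = 1 + j17.77.
Step 4 — H = 0.003157 - j0.0561.
Step 5 — Magnitude: |H| = 0.05619 (-25.0 dB); phase: φ = -86.8°.

|H| = 0.05619 (-25.0 dB), φ = -86.8°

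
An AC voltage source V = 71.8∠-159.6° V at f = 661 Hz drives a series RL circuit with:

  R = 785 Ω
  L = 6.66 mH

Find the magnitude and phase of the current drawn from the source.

Step 1 — Angular frequency: ω = 2π·f = 2π·661 = 4153 rad/s.
Step 2 — Component impedances:
  R: Z = R = 785 Ω
  L: Z = jωL = j·4153·0.00666 = 0 + j27.66 Ω
Step 3 — Series combination: Z_total = R + L = 785 + j27.66 Ω = 785.5∠2.0° Ω.
Step 4 — Source phasor: V = 71.8∠-159.6° V = -67.3 - j25.03 V.
Step 5 — Ohm's law: I = V / Z_total = (-67.3 - j25.03) / (785 + j27.66) = -0.08674 - j0.02883 A.
Step 6 — Convert to polar: |I| = 0.09141 A, ∠I = -161.6°.

I = 0.09141∠-161.6° A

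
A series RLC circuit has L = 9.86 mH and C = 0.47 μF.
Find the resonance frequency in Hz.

Step 1 — Resonance condition Im(Z)=0 gives ω₀ = 1/√(LC).
Step 2 — ω₀ = 1/√(0.00986·4.7e-07) = 1.469e+04 rad/s.
Step 3 — f₀ = ω₀/(2π) = 2338 Hz.

f₀ = 2338 Hz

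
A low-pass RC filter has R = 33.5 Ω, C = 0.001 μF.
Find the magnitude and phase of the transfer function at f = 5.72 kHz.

Step 1 — Angular frequency: ω = 2π·5720 = 3.594e+04 rad/s.
Step 2 — Transfer function: H(jω) = 1/(1 + jωRC).
Step 3 — Denominator: 1 + jωRC = 1 + j·3.594e+04·33.5·1e-09 = 1 + j0.001204.
Step 4 — H = 1 - j0.001204.
Step 5 — Magnitude: |H| = 1 (-0.0 dB); phase: φ = -0.1°.

|H| = 1 (-0.0 dB), φ = -0.1°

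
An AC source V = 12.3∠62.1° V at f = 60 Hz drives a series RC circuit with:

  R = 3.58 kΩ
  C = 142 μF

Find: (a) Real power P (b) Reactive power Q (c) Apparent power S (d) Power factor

Step 1 — Angular frequency: ω = 2π·f = 2π·60 = 377 rad/s.
Step 2 — Component impedances:
  R: Z = R = 3580 Ω
  C: Z = 1/(jωC) = -j/(ω·C) = 0 - j18.68 Ω
Step 3 — Series combination: Z_total = R + C = 3580 - j18.68 Ω = 3580∠-0.3° Ω.
Step 4 — Source phasor: V = 12.3∠62.1° V = 5.756 + j10.87 V.
Step 5 — Current: I = V / Z = 0.001592 + j0.003045 A = 0.003436∠62.4° A.
Step 6 — Complex power: S = V·I* = 0.04226 - j0.0002205 VA.
Step 7 — Real power: P = Re(S) = 0.04226 W.
Step 8 — Reactive power: Q = Im(S) = -0.0002205 VAR.
Step 9 — Apparent power: |S| = 0.04226 VA.
Step 10 — Power factor: PF = P/|S| = 1 (leading).

(a) P = 0.04226 W  (b) Q = -0.0002205 VAR  (c) S = 0.04226 VA  (d) PF = 1 (leading)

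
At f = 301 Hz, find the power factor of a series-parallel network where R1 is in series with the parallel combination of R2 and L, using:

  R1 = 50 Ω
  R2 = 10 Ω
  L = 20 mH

Step 1 — Angular frequency: ω = 2π·f = 2π·301 = 1891 rad/s.
Step 2 — Component impedances:
  R1: Z = R = 50 Ω
  R2: Z = R = 10 Ω
  L: Z = jωL = j·1891·0.02 = 0 + j37.82 Ω
Step 3 — Parallel branch: R2 || L = 1/(1/R2 + 1/L) = 9.347 + j2.471 Ω.
Step 4 — Series with R1: Z_total = R1 + (R2 || L) = 59.35 + j2.471 Ω = 59.4∠2.4° Ω.
Step 5 — Power factor: PF = cos(φ) = Re(Z)/|Z| = 59.347/59.398 = 0.9991.
Step 6 — Type: Im(Z) = 2.471 ⇒ lagging (phase φ = 2.4°).

PF = 0.9991 (lagging, φ = 2.4°)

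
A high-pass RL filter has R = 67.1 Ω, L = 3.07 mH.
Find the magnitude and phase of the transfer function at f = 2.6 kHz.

Step 1 — Angular frequency: ω = 2π·2600 = 1.634e+04 rad/s.
Step 2 — Transfer function: H(jω) = jωL/(R + jωL).
Step 3 — Numerator jωL = j·50.15; denominator R + jωL = 67.1 + j50.15.
Step 4 — H = 0.3584 + j0.4795.
Step 5 — Magnitude: |H| = 0.5987 (-4.5 dB); phase: φ = 53.2°.

|H| = 0.5987 (-4.5 dB), φ = 53.2°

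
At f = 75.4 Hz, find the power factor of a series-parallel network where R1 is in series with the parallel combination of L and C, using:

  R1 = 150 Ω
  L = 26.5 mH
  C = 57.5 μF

Step 1 — Angular frequency: ω = 2π·f = 2π·75.4 = 473.8 rad/s.
Step 2 — Component impedances:
  R1: Z = R = 150 Ω
  L: Z = jωL = j·473.8·0.0265 = 0 + j12.55 Ω
  C: Z = 1/(jωC) = -j/(ω·C) = 0 - j36.71 Ω
Step 3 — Parallel branch: L || C = 1/(1/L + 1/C) = 0 + j19.08 Ω.
Step 4 — Series with R1: Z_total = R1 + (L || C) = 150 + j19.08 Ω = 151.2∠7.2° Ω.
Step 5 — Power factor: PF = cos(φ) = Re(Z)/|Z| = 150/151.21 = 0.992.
Step 6 — Type: Im(Z) = 19.08 ⇒ lagging (phase φ = 7.2°).

PF = 0.992 (lagging, φ = 7.2°)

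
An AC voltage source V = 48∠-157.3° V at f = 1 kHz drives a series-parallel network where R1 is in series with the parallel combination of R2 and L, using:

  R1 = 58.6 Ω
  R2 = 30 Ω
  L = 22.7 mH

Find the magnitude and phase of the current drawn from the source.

Step 1 — Angular frequency: ω = 2π·f = 2π·1000 = 6283 rad/s.
Step 2 — Component impedances:
  R1: Z = R = 58.6 Ω
  R2: Z = R = 30 Ω
  L: Z = jωL = j·6283·0.0227 = 0 + j142.6 Ω
Step 3 — Parallel branch: R2 || L = 1/(1/R2 + 1/L) = 28.73 + j6.043 Ω.
Step 4 — Series with R1: Z_total = R1 + (R2 || L) = 87.33 + j6.043 Ω = 87.54∠4.0° Ω.
Step 5 — Source phasor: V = 48∠-157.3° V = -44.28 - j18.52 V.
Step 6 — Ohm's law: I = V / Z_total = (-44.28 - j18.52) / (87.33 + j6.043) = -0.5193 - j0.1762 A.
Step 7 — Convert to polar: |I| = 0.5483 A, ∠I = -161.3°.

I = 0.5483∠-161.3° A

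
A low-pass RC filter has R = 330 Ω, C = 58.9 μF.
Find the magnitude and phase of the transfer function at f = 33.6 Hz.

Step 1 — Angular frequency: ω = 2π·33.6 = 211.1 rad/s.
Step 2 — Transfer function: H(jω) = 1/(1 + jωRC).
Step 3 — Denominator: 1 + jωRC = 1 + j·211.1·330·5.89e-05 = 1 + j4.103.
Step 4 — H = 0.05606 - j0.23.
Step 5 — Magnitude: |H| = 0.2368 (-12.5 dB); phase: φ = -76.3°.

|H| = 0.2368 (-12.5 dB), φ = -76.3°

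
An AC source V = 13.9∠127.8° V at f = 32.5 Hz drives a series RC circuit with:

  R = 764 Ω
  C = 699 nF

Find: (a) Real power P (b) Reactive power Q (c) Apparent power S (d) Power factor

Step 1 — Angular frequency: ω = 2π·f = 2π·32.5 = 204.2 rad/s.
Step 2 — Component impedances:
  R: Z = R = 764 Ω
  C: Z = 1/(jωC) = -j/(ω·C) = 0 - j7006 Ω
Step 3 — Series combination: Z_total = R + C = 764 - j7006 Ω = 7047∠-83.8° Ω.
Step 4 — Source phasor: V = 13.9∠127.8° V = -8.519 + j10.98 V.
Step 5 — Current: I = V / Z = -0.00168 - j0.001033 A = 0.001972∠-148.4° A.
Step 6 — Complex power: S = V·I* = 0.002972 - j0.02725 VA.
Step 7 — Real power: P = Re(S) = 0.002972 W.
Step 8 — Reactive power: Q = Im(S) = -0.02725 VAR.
Step 9 — Apparent power: |S| = 0.02742 VA.
Step 10 — Power factor: PF = P/|S| = 0.1084 (leading).

(a) P = 0.002972 W  (b) Q = -0.02725 VAR  (c) S = 0.02742 VA  (d) PF = 0.1084 (leading)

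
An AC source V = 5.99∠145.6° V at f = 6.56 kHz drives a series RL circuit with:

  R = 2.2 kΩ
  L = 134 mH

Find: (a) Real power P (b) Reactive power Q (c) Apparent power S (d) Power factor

Step 1 — Angular frequency: ω = 2π·f = 2π·6560 = 4.122e+04 rad/s.
Step 2 — Component impedances:
  R: Z = R = 2200 Ω
  L: Z = jωL = j·4.122e+04·0.134 = 0 + j5523 Ω
Step 3 — Series combination: Z_total = R + L = 2200 + j5523 Ω = 5945∠68.3° Ω.
Step 4 — Source phasor: V = 5.99∠145.6° V = -4.942 + j3.384 V.
Step 5 — Current: I = V / Z = 0.0002212 + j0.000983 A = 0.001008∠77.3° A.
Step 6 — Complex power: S = V·I* = 0.002233 + j0.005607 VA.
Step 7 — Real power: P = Re(S) = 0.002233 W.
Step 8 — Reactive power: Q = Im(S) = 0.005607 VAR.
Step 9 — Apparent power: |S| = 0.006035 VA.
Step 10 — Power factor: PF = P/|S| = 0.37 (lagging).

(a) P = 0.002233 W  (b) Q = 0.005607 VAR  (c) S = 0.006035 VA  (d) PF = 0.37 (lagging)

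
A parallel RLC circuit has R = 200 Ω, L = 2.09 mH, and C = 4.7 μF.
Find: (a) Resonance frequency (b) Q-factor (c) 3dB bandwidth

Step 1 — Resonance: ω₀ = 1/√(LC) = 1/√(0.00209·4.7e-06) = 1.009e+04 rad/s.
Step 2 — f₀ = ω₀/(2π) = 1606 Hz.
Step 3 — Parallel Q: Q = R/(ω₀L) = 200/(1.009e+04·0.00209) = 9.484.
Step 4 — Bandwidth: Δω = ω₀/Q = 1064 rad/s; BW = Δω/(2π) = 169.3 Hz.

(a) f₀ = 1606 Hz  (b) Q = 9.484  (c) BW = 169.3 Hz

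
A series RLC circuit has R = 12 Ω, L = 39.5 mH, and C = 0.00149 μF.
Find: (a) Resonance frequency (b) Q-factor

Step 1 — Resonance condition Im(Z)=0 gives ω₀ = 1/√(LC).
Step 2 — ω₀ = 1/√(0.0395·1.49e-09) = 1.303e+05 rad/s.
Step 3 — f₀ = ω₀/(2π) = 2.075e+04 Hz.
Step 4 — Series Q: Q = ω₀L/R = 1.303e+05·0.0395/12 = 429.1.

(a) f₀ = 2.075e+04 Hz  (b) Q = 429.1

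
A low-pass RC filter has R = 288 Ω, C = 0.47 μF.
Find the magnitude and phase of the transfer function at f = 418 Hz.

Step 1 — Angular frequency: ω = 2π·418 = 2626 rad/s.
Step 2 — Transfer function: H(jω) = 1/(1 + jωRC).
Step 3 — Denominator: 1 + jωRC = 1 + j·2626·288·4.7e-07 = 1 + j0.3555.
Step 4 — H = 0.8878 - j0.3156.
Step 5 — Magnitude: |H| = 0.9422 (-0.5 dB); phase: φ = -19.6°.

|H| = 0.9422 (-0.5 dB), φ = -19.6°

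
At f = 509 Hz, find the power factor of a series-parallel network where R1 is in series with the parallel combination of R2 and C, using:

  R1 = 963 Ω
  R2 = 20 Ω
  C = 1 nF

Step 1 — Angular frequency: ω = 2π·f = 2π·509 = 3198 rad/s.
Step 2 — Component impedances:
  R1: Z = R = 963 Ω
  R2: Z = R = 20 Ω
  C: Z = 1/(jωC) = -j/(ω·C) = 0 - j3.127e+05 Ω
Step 3 — Parallel branch: R2 || C = 1/(1/R2 + 1/C) = 20 - j0.001279 Ω.
Step 4 — Series with R1: Z_total = R1 + (R2 || C) = 983 - j0.001279 Ω = 983∠-0.0° Ω.
Step 5 — Power factor: PF = cos(φ) = Re(Z)/|Z| = 983/983 = 1.
Step 6 — Type: Im(Z) = -0.001279 ⇒ leading (phase φ = -0.0°).

PF = 1 (leading, φ = -0.0°)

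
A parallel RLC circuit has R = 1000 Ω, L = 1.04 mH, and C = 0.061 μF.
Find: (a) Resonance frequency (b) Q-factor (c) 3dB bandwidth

Step 1 — Resonance: ω₀ = 1/√(LC) = 1/√(0.00104·6.1e-08) = 1.256e+05 rad/s.
Step 2 — f₀ = ω₀/(2π) = 1.998e+04 Hz.
Step 3 — Parallel Q: Q = R/(ω₀L) = 1000/(1.256e+05·0.00104) = 7.659.
Step 4 — Bandwidth: Δω = ω₀/Q = 1.639e+04 rad/s; BW = Δω/(2π) = 2609 Hz.

(a) f₀ = 1.998e+04 Hz  (b) Q = 7.659  (c) BW = 2609 Hz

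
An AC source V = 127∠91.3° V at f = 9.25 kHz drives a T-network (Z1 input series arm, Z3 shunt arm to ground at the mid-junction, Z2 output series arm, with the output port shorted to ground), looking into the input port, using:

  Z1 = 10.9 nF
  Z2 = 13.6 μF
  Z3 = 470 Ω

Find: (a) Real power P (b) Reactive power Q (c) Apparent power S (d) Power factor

Step 1 — Angular frequency: ω = 2π·f = 2π·9250 = 5.812e+04 rad/s.
Step 2 — Component impedances:
  Z1: Z = 1/(jωC) = -j/(ω·C) = 0 - j1579 Ω
  Z2: Z = 1/(jωC) = -j/(ω·C) = 0 - j1.265 Ω
  Z3: Z = R = 470 Ω
Step 3 — With the output port shorted to ground, the output series arm Z2 runs from the junction to ground; the shunt arm Z3 also runs from the junction to ground. They appear in parallel: Z3 || Z2 = 0.003405 - j1.265 Ω.
Step 4 — Series with input arm Z1: Z_in = Z1 + (Z3 || Z2) = 0.003405 - j1580 Ω = 1580∠-90.0° Ω.
Step 5 — Source phasor: V = 127∠91.3° V = -2.881 + j127 V.
Step 6 — Current: I = V / Z = -0.08037 - j0.001824 A = 0.08039∠-178.7° A.
Step 7 — Complex power: S = V·I* = 2.201e-05 - j10.21 VA.
Step 8 — Real power: P = Re(S) = 2.201e-05 W.
Step 9 — Reactive power: Q = Im(S) = -10.21 VAR.
Step 10 — Apparent power: |S| = 10.21 VA.
Step 11 — Power factor: PF = P/|S| = 2.156e-06 (leading).

(a) P = 2.201e-05 W  (b) Q = -10.21 VAR  (c) S = 10.21 VA  (d) PF = 2.156e-06 (leading)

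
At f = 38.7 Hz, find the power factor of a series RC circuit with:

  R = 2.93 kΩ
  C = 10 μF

Step 1 — Angular frequency: ω = 2π·f = 2π·38.7 = 243.2 rad/s.
Step 2 — Component impedances:
  R: Z = R = 2930 Ω
  C: Z = 1/(jωC) = -j/(ω·C) = 0 - j411.3 Ω
Step 3 — Series combination: Z_total = R + C = 2930 - j411.3 Ω = 2959∠-8.0° Ω.
Step 4 — Power factor: PF = cos(φ) = Re(Z)/|Z| = 2930/2958.7 = 0.9903.
Step 5 — Type: Im(Z) = -411.3 ⇒ leading (phase φ = -8.0°).

PF = 0.9903 (leading, φ = -8.0°)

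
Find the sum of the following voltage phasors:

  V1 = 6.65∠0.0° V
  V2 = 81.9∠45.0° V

Step 1 — Convert each phasor to rectangular form:
  V1 = 6.65·(cos(0.0°) + j·sin(0.0°)) = 6.65 V
  V2 = 81.9·(cos(45.0°) + j·sin(45.0°)) = 57.91 + j57.91 V
Step 2 — Sum components: V_total = 64.56 + j57.91 V.
Step 3 — Convert to polar: |V_total| = 86.73 V, ∠V_total = 41.9°.

V_total = 86.73∠41.9° V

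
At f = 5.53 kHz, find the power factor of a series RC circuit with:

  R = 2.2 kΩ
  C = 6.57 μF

Step 1 — Angular frequency: ω = 2π·f = 2π·5530 = 3.475e+04 rad/s.
Step 2 — Component impedances:
  R: Z = R = 2200 Ω
  C: Z = 1/(jωC) = -j/(ω·C) = 0 - j4.381 Ω
Step 3 — Series combination: Z_total = R + C = 2200 - j4.381 Ω = 2200∠-0.1° Ω.
Step 4 — Power factor: PF = cos(φ) = Re(Z)/|Z| = 2200/2200 = 1.
Step 5 — Type: Im(Z) = -4.381 ⇒ leading (phase φ = -0.1°).

PF = 1 (leading, φ = -0.1°)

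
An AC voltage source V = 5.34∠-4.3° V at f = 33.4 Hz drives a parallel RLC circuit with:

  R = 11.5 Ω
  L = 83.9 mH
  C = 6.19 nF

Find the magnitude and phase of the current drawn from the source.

Step 1 — Angular frequency: ω = 2π·f = 2π·33.4 = 209.9 rad/s.
Step 2 — Component impedances:
  R: Z = R = 11.5 Ω
  L: Z = jωL = j·209.9·0.0839 = 0 + j17.61 Ω
  C: Z = 1/(jωC) = -j/(ω·C) = 0 - j7.698e+05 Ω
Step 3 — Parallel combination: 1/Z_total = 1/R + 1/L + 1/C; Z_total = 8.061 + j5.265 Ω = 9.628∠33.1° Ω.
Step 4 — Source phasor: V = 5.34∠-4.3° V = 5.325 - j0.4004 V.
Step 5 — Ohm's law: I = V / Z_total = (5.325 - j0.4004) / (8.061 + j5.265) = 0.4403 - j0.3372 A.
Step 6 — Convert to polar: |I| = 0.5546 A, ∠I = -37.4°.

I = 0.5546∠-37.4° A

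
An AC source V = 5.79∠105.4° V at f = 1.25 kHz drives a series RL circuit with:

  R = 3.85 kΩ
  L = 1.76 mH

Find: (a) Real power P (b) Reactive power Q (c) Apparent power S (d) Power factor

Step 1 — Angular frequency: ω = 2π·f = 2π·1250 = 7854 rad/s.
Step 2 — Component impedances:
  R: Z = R = 3850 Ω
  L: Z = jωL = j·7854·0.00176 = 0 + j13.82 Ω
Step 3 — Series combination: Z_total = R + L = 3850 + j13.82 Ω = 3850∠0.2° Ω.
Step 4 — Source phasor: V = 5.79∠105.4° V = -1.538 + j5.582 V.
Step 5 — Current: I = V / Z = -0.0003942 + j0.001451 A = 0.001504∠105.2° A.
Step 6 — Complex power: S = V·I* = 0.008707 + j3.126e-05 VA.
Step 7 — Real power: P = Re(S) = 0.008707 W.
Step 8 — Reactive power: Q = Im(S) = 3.126e-05 VAR.
Step 9 — Apparent power: |S| = 0.008708 VA.
Step 10 — Power factor: PF = P/|S| = 1 (lagging).

(a) P = 0.008707 W  (b) Q = 3.126e-05 VAR  (c) S = 0.008708 VA  (d) PF = 1 (lagging)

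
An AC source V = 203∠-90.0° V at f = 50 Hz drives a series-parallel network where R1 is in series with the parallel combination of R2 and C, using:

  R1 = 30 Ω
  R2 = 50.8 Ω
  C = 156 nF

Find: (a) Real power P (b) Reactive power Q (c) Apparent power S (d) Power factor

Step 1 — Angular frequency: ω = 2π·f = 2π·50 = 314.2 rad/s.
Step 2 — Component impedances:
  R1: Z = R = 30 Ω
  R2: Z = R = 50.8 Ω
  C: Z = 1/(jωC) = -j/(ω·C) = 0 - j2.04e+04 Ω
Step 3 — Parallel branch: R2 || C = 1/(1/R2 + 1/C) = 50.8 - j0.1265 Ω.
Step 4 — Series with R1: Z_total = R1 + (R2 || C) = 80.8 - j0.1265 Ω = 80.8∠-0.1° Ω.
Step 5 — Source phasor: V = 203∠-90.0° V = 0 - j203 V.
Step 6 — Current: I = V / Z = 0.003933 - j2.512 A = 2.512∠-89.9° A.
Step 7 — Complex power: S = V·I* = 510 - j0.7983 VA.
Step 8 — Real power: P = Re(S) = 510 W.
Step 9 — Reactive power: Q = Im(S) = -0.7983 VAR.
Step 10 — Apparent power: |S| = 510 VA.
Step 11 — Power factor: PF = P/|S| = 1 (leading).

(a) P = 510 W  (b) Q = -0.7983 VAR  (c) S = 510 VA  (d) PF = 1 (leading)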